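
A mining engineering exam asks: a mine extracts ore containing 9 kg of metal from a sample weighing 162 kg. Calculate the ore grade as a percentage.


Ore grade = (metal mass / ore mass) * 100
= (9 / 162) * 100
= 0.05555555556 * 100
= 5.5556%

5.5556%


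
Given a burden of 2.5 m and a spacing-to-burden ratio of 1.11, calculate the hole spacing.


Spacing = burden * ratio
= 2.5 * 1.11
= 2.775 m

2.775 m


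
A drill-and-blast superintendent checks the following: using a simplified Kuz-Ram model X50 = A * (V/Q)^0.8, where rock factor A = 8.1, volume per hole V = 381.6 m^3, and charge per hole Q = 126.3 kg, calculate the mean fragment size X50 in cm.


19.6177 cm

Compute V/Q:
V/Q = 381.6 / 126.3 = 3.021377672
Raise to the power 0.8:
(V/Q)^0.8 = 3.021377672^0.8 = 2.421943527
Multiply by A:
X50 = 8.1 * 2.421943527
= 19.6177 cm


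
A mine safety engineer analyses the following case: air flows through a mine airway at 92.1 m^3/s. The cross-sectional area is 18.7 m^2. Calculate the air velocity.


4.9251 m/s

Velocity = flow rate / cross-sectional area
= 92.1 / 18.7
= 4.9251 m/s


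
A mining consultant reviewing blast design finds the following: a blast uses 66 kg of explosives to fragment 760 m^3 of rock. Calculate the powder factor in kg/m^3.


Powder factor = explosive mass / rock volume
= 66 / 760
= 0.0868 kg/m^3

0.0868 kg/m^3


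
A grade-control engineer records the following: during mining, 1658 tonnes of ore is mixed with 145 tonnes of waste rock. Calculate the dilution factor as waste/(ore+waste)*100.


Total material = ore + waste
= 1658 + 145 = 1803 tonnes
Dilution = waste / total * 100
= 145 / 1803 * 100
= 0.08042151969 * 100
= 8.0422%

8.0422%


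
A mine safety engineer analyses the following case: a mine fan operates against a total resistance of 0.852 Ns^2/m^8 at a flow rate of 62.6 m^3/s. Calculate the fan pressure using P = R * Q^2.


Compute Q^2:
Q^2 = 62.6^2 = 3918.76
Compute pressure:
P = R * Q^2 = 0.852 * 3918.76
= 3338.7835 Pa

3338.7835 Pa


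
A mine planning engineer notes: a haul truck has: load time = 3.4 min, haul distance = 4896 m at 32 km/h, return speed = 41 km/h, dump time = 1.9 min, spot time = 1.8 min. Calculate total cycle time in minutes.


23.4449 min

Convert haul speed to m/min: 32 * 1000/60 = 533.3333333 m/min
Haul time = 4896 / 533.3333333 = 9.18 min
Convert return speed to m/min: 41 * 1000/60 = 683.3333333 m/min
Return time = 4896 / 683.3333333 = 7.164878049 min
Total cycle time:
= 3.4 + 9.18 + 1.9 + 7.164878049 + 1.8
= 23.4449 min


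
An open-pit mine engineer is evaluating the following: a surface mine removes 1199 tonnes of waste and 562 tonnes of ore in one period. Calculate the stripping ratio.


2.1335

Stripping ratio = waste tonnage / ore tonnage
= 1199 / 562
= 2.1335


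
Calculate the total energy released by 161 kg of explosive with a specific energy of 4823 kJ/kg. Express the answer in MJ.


776.503 MJ

Energy = mass * specific_energy / 1000
= 161 * 4823 / 1000
= 776503 / 1000
= 776.503 MJ


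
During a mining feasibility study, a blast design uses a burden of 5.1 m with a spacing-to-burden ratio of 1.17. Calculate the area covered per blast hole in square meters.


30.4317 m^2

First, find the spacing:
Spacing = burden * ratio = 5.1 * 1.17
= 5.967 m
Then, calculate the area:
Area = burden * spacing = 5.1 * 5.967
= 30.4317 m^2


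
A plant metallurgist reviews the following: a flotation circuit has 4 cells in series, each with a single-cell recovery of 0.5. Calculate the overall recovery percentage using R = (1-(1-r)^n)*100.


93.75%

Complement of single-cell recovery:
1 - r = 1 - 0.5 = 0.5
Raise to power n:
(1 - r)^4 = 0.5^4 = 0.0625
Overall recovery:
R = (1 - 0.0625) * 100
= 93.75%


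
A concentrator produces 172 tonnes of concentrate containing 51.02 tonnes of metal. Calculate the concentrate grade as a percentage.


Grade = (metal in concentrate / concentrate mass) * 100
= (51.02 / 172) * 100
= 0.296627907 * 100
= 29.6628%

29.6628%


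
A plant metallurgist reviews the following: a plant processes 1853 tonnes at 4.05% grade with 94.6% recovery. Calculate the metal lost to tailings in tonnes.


Total metal in feed:
= 1853 * 4.05 / 100 = 75.0465 tonnes
Metal recovered:
= 75.0465 * 94.6 / 100 = 70.993989 tonnes
Metal lost to tailings:
= 75.0465 - 70.993989
= 4.0525 tonnes

4.0525 tonnes


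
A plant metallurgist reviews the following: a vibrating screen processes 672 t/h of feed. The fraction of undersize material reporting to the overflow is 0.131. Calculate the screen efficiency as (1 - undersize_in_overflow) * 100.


86.9%

Screen efficiency = (1 - fraction of undersize in overflow) * 100
= (1 - 0.131) * 100
= 0.869 * 100
= 86.9%


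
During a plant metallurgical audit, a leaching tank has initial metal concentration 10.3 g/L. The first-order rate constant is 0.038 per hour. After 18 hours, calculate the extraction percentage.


Compute the exponent:
-k * t = -0.038 * 18 = -0.684
Remaining concentration:
C = 10.3 * exp(-0.684)
= 10.3 * 0.5045945719
= 5.197324091 g/L
Extracted = 10.3 - 5.197324091 = 5.102675909 g/L
Extraction % = 5.102675909 / 10.3 * 100
= 49.5405%

49.5405%


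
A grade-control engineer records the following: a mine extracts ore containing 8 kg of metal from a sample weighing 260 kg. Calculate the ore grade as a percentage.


Ore grade = (metal mass / ore mass) * 100
= (8 / 260) * 100
= 0.03076923077 * 100
= 3.0769%

3.0769%


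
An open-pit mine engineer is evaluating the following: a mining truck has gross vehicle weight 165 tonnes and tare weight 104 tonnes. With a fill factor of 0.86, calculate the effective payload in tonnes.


52.46 tonnes

Maximum payload = gross - tare
= 165 - 104 = 61 tonnes
Effective payload = max payload * fill factor
= 61 * 0.86
= 52.46 tonnes


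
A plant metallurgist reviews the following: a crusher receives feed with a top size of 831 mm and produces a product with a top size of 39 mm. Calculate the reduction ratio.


Reduction ratio = feed size / product size
= 831 / 39
= 21.3077

21.3077


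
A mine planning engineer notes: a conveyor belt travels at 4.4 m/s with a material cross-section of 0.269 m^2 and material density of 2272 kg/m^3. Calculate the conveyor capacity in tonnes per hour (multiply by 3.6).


Volumetric flow = speed * area
= 4.4 * 0.269 = 1.1836 m^3/s
Mass flow = volumetric * density
= 1.1836 * 2272 = 2689.1392 kg/s
Convert to t/h: multiply by 3.6
Capacity = 2689.1392 * 3.6
= 9680.9011 t/h

9680.9011 t/h


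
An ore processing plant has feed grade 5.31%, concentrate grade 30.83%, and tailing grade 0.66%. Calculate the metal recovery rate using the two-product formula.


Using the two-product formula:
R = 100 * c * (f - t) / (f * (c - t))
Numerator = 100 * 30.83 * (5.31 - 0.66)
= 100 * 30.83 * 4.65
= 14335.95
Denominator = 5.31 * (30.83 - 0.66)
= 5.31 * 30.17
= 160.2027
R = 14335.95 / 160.2027
= 89.4863%

89.4863%


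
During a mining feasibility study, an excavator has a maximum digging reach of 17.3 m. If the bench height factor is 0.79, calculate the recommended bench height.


13.667 m

Bench height = reach * factor
= 17.3 * 0.79
= 13.667 m


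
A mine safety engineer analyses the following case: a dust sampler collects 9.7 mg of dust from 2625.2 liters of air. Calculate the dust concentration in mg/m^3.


3.695 mg/m^3

Convert liters to m^3: 1 m^3 = 1000 L
Concentration = mass / volume * 1000
= 9.7 / 2625.2 * 1000
= 0.003694956575 * 1000
= 3.695 mg/m^3


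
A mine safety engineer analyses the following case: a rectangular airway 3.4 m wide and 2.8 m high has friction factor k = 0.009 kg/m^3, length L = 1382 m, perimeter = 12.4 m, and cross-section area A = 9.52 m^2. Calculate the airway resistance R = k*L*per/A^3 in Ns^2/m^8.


0.1788 Ns^2/m^8

Compute the numerator:
k * L * per = 0.009 * 1382 * 12.4
= 154.2312
Compute the denominator:
A^3 = 9.52^3 = 862.801408
Resistance:
R = 154.2312 / 862.801408
= 0.1788 Ns^2/m^8


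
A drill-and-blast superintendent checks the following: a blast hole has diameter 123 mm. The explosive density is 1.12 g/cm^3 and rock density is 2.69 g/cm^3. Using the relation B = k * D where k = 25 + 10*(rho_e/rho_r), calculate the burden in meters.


3.5871 m

First, compute k:
rho_e / rho_r = 1.12 / 2.69 = 0.4163568773
k = 25 + 10 * 0.4163568773 = 29.16356877
Then, compute burden:
B = k * D / 1000 = 29.16356877 * 123 / 1000
= 3587.118959 / 1000
= 3.5871 m


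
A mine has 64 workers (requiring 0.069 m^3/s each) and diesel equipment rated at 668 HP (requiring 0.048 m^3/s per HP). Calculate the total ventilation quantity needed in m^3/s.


Airflow for workers:
Q_people = 64 * 0.069 = 4.416 m^3/s
Airflow for diesel equipment:
Q_diesel = 668 * 0.048 = 32.064 m^3/s
Total ventilation:
Q_total = 4.416 + 32.064
= 36.48 m^3/s

36.48 m^3/s


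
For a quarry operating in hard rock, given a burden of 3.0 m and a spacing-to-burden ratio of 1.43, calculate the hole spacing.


4.29 m

Spacing = burden * ratio
= 3.0 * 1.43
= 4.29 m


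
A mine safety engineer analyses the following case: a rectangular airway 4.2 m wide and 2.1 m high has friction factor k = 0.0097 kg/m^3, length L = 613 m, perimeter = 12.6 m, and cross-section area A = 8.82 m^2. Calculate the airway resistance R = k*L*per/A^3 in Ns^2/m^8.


Compute the numerator:
k * L * per = 0.0097 * 613 * 12.6
= 74.92086
Compute the denominator:
A^3 = 8.82^3 = 686.128968
Resistance:
R = 74.92086 / 686.128968
= 0.1092 Ns^2/m^8

0.1092 Ns^2/m^8


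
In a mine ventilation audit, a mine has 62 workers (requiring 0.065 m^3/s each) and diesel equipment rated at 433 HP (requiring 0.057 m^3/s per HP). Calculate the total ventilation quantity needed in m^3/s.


28.711 m^3/s

Airflow for workers:
Q_people = 62 * 0.065 = 4.03 m^3/s
Airflow for diesel equipment:
Q_diesel = 433 * 0.057 = 24.681 m^3/s
Total ventilation:
Q_total = 4.03 + 24.681
= 28.711 m^3/s


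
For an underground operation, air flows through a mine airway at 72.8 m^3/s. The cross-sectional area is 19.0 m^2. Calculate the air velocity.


Velocity = flow rate / cross-sectional area
= 72.8 / 19.0
= 3.8316 m/s

3.8316 m/s


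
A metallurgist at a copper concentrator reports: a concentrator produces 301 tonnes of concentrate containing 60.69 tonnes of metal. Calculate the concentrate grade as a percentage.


20.1628%

Grade = (metal in concentrate / concentrate mass) * 100
= (60.69 / 301) * 100
= 0.201627907 * 100
= 20.1628%


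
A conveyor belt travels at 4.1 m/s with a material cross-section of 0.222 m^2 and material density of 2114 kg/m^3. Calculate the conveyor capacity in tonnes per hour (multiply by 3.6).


6926.9861 t/h

Volumetric flow = speed * area
= 4.1 * 0.222 = 0.9102 m^3/s
Mass flow = volumetric * density
= 0.9102 * 2114 = 1924.1628 kg/s
Convert to t/h: multiply by 3.6
Capacity = 1924.1628 * 3.6
= 6926.9861 t/h


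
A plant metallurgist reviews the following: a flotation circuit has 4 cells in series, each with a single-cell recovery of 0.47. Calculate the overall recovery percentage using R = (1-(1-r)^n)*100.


92.1095%

Complement of single-cell recovery:
1 - r = 1 - 0.47 = 0.53
Raise to power n:
(1 - r)^4 = 0.53^4 = 0.07890481
Overall recovery:
R = (1 - 0.07890481) * 100
= 92.1095%


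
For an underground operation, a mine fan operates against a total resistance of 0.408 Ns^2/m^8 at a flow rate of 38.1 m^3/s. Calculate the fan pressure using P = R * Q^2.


592.2569 Pa

Compute Q^2:
Q^2 = 38.1^2 = 1451.61
Compute pressure:
P = R * Q^2 = 0.408 * 1451.61
= 592.2569 Pa


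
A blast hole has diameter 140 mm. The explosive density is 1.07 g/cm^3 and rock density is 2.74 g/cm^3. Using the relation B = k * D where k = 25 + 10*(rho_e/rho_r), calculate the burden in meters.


First, compute k:
rho_e / rho_r = 1.07 / 2.74 = 0.3905109489
k = 25 + 10 * 0.3905109489 = 28.90510949
Then, compute burden:
B = k * D / 1000 = 28.90510949 * 140 / 1000
= 4046.715328 / 1000
= 4.0467 m

4.0467 m


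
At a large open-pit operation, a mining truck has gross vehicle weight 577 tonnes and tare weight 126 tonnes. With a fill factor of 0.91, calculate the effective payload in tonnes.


410.41 tonnes

Maximum payload = gross - tare
= 577 - 126 = 451 tonnes
Effective payload = max payload * fill factor
= 451 * 0.91
= 410.41 tonnes


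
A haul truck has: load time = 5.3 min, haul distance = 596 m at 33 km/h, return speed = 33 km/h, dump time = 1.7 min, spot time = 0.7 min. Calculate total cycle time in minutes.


Convert haul speed to m/min: 33 * 1000/60 = 550 m/min
Haul time = 596 / 550 = 1.083636364 min
Convert return speed to m/min: 33 * 1000/60 = 550 m/min
Return time = 596 / 550 = 1.083636364 min
Total cycle time:
= 5.3 + 1.083636364 + 1.7 + 1.083636364 + 0.7
= 9.8673 min

9.8673 min


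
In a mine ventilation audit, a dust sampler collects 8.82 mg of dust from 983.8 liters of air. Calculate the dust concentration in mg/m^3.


8.9652 mg/m^3

Convert liters to m^3: 1 m^3 = 1000 L
Concentration = mass / volume * 1000
= 8.82 / 983.8 * 1000
= 0.008965236837 * 1000
= 8.9652 mg/m^3


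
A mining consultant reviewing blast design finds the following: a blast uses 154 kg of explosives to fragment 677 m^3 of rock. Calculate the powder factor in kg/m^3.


0.2275 kg/m^3

Powder factor = explosive mass / rock volume
= 154 / 677
= 0.2275 kg/m^3


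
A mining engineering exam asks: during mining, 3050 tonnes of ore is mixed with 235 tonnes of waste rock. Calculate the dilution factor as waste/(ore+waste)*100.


7.1537%

Total material = ore + waste
= 3050 + 235 = 3285 tonnes
Dilution = waste / total * 100
= 235 / 3285 * 100
= 0.07153729072 * 100
= 7.1537%


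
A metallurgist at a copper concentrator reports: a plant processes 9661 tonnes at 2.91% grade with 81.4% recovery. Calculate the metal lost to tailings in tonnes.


52.2911 tonnes

Total metal in feed:
= 9661 * 2.91 / 100 = 281.1351 tonnes
Metal recovered:
= 281.1351 * 81.4 / 100 = 228.8439714 tonnes
Metal lost to tailings:
= 281.1351 - 228.8439714
= 52.2911 tonnes


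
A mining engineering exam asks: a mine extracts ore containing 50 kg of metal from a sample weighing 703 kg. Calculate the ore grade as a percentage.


7.1124%

Ore grade = (metal mass / ore mass) * 100
= (50 / 703) * 100
= 0.07112375533 * 100
= 7.1124%


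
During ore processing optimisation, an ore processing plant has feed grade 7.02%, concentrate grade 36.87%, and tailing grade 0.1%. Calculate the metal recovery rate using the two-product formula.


Using the two-product formula:
R = 100 * c * (f - t) / (f * (c - t))
Numerator = 100 * 36.87 * (7.02 - 0.1)
= 100 * 36.87 * 6.92
= 25514.04
Denominator = 7.02 * (36.87 - 0.1)
= 7.02 * 36.77
= 258.1254
R = 25514.04 / 258.1254
= 98.8436%

98.8436%


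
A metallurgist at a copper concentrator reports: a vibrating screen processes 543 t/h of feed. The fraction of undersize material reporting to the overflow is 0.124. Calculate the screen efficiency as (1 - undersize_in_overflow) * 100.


Screen efficiency = (1 - fraction of undersize in overflow) * 100
= (1 - 0.124) * 100
= 0.876 * 100
= 87.6%

87.6%


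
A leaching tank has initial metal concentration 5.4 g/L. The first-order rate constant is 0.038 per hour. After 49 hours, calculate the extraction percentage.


84.4638%

Compute the exponent:
-k * t = -0.038 * 49 = -1.862
Remaining concentration:
C = 5.4 * exp(-1.862)
= 5.4 * 0.1553615962
= 0.8389526197 g/L
Extracted = 5.4 - 0.8389526197 = 4.56104738 g/L
Extraction % = 4.56104738 / 5.4 * 100
= 84.4638%


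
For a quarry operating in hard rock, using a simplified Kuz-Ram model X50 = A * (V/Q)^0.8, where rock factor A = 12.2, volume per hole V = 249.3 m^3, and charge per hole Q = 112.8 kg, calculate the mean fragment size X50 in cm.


Compute V/Q:
V/Q = 249.3 / 112.8 = 2.210106383
Raise to the power 0.8:
(V/Q)^0.8 = 2.210106383^0.8 = 1.8859516
Multiply by A:
X50 = 12.2 * 1.8859516
= 23.0086 cm

23.0086 cm


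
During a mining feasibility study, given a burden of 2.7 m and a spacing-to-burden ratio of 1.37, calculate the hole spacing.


3.699 m

Spacing = burden * ratio
= 2.7 * 1.37
= 3.699 m


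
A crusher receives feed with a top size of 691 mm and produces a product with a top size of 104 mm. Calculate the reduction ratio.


6.6442

Reduction ratio = feed size / product size
= 691 / 104
= 6.6442


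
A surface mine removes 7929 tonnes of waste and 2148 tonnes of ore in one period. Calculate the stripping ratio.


3.6913

Stripping ratio = waste tonnage / ore tonnage
= 7929 / 2148
= 3.6913


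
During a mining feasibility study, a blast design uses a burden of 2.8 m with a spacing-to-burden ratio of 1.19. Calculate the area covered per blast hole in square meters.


First, find the spacing:
Spacing = burden * ratio = 2.8 * 1.19
= 3.332 m
Then, calculate the area:
Area = burden * spacing = 2.8 * 3.332
= 9.3296 m^2

9.3296 m^2


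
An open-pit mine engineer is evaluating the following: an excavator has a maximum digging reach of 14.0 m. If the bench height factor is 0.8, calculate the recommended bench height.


11.2 m

Bench height = reach * factor
= 14.0 * 0.8
= 11.2 m


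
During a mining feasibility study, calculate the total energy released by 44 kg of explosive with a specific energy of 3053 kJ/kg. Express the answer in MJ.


134.332 MJ

Energy = mass * specific_energy / 1000
= 44 * 3053 / 1000
= 134332 / 1000
= 134.332 MJ


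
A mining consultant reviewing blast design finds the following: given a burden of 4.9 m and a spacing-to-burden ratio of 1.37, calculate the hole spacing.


Spacing = burden * ratio
= 4.9 * 1.37
= 6.713 m

6.713 m


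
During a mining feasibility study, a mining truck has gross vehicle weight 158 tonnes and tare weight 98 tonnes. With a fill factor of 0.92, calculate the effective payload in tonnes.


55.2 tonnes

Maximum payload = gross - tare
= 158 - 98 = 60 tonnes
Effective payload = max payload * fill factor
= 60 * 0.92
= 55.2 tonnes


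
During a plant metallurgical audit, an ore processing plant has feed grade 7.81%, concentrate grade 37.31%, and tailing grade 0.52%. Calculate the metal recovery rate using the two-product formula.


94.6612%

Using the two-product formula:
R = 100 * c * (f - t) / (f * (c - t))
Numerator = 100 * 37.31 * (7.81 - 0.52)
= 100 * 37.31 * 7.29
= 27198.99
Denominator = 7.81 * (37.31 - 0.52)
= 7.81 * 36.79
= 287.3299
R = 27198.99 / 287.3299
= 94.6612%


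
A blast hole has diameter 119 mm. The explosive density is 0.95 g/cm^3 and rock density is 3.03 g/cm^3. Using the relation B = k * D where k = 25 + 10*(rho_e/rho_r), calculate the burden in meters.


3.3481 m

First, compute k:
rho_e / rho_r = 0.95 / 3.03 = 0.3135313531
k = 25 + 10 * 0.3135313531 = 28.13531353
Then, compute burden:
B = k * D / 1000 = 28.13531353 * 119 / 1000
= 3348.10231 / 1000
= 3.3481 m


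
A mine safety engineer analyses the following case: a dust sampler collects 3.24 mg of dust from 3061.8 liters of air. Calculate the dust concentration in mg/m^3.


1.0582 mg/m^3

Convert liters to m^3: 1 m^3 = 1000 L
Concentration = mass / volume * 1000
= 3.24 / 3061.8 * 1000
= 0.001058201058 * 1000
= 1.0582 mg/m^3


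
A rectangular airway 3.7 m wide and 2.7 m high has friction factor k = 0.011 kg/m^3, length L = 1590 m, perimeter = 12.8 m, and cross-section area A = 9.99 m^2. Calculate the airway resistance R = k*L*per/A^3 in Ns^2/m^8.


Compute the numerator:
k * L * per = 0.011 * 1590 * 12.8
= 223.872
Compute the denominator:
A^3 = 9.99^3 = 997.002999
Resistance:
R = 223.872 / 997.002999
= 0.2245 Ns^2/m^8

0.2245 Ns^2/m^8


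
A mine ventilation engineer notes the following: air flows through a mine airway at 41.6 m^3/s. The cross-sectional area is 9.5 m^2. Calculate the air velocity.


Velocity = flow rate / cross-sectional area
= 41.6 / 9.5
= 4.3789 m/s

4.3789 m/s


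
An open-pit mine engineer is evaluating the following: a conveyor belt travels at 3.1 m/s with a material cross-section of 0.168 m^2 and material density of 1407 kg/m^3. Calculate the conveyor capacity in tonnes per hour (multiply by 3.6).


2637.9562 t/h

Volumetric flow = speed * area
= 3.1 * 0.168 = 0.5208 m^3/s
Mass flow = volumetric * density
= 0.5208 * 1407 = 732.7656 kg/s
Convert to t/h: multiply by 3.6
Capacity = 732.7656 * 3.6
= 2637.9562 t/h


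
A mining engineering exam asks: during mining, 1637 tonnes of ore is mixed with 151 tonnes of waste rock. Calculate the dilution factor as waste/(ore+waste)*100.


8.4452%

Total material = ore + waste
= 1637 + 151 = 1788 tonnes
Dilution = waste / total * 100
= 151 / 1788 * 100
= 0.08445190157 * 100
= 8.4452%


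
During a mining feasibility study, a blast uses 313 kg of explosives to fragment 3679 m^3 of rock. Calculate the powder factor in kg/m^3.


0.0851 kg/m^3

Powder factor = explosive mass / rock volume
= 313 / 3679
= 0.0851 kg/m^3


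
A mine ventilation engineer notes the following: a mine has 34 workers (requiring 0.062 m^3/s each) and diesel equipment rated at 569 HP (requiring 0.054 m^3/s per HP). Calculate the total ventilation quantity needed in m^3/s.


32.834 m^3/s

Airflow for workers:
Q_people = 34 * 0.062 = 2.108 m^3/s
Airflow for diesel equipment:
Q_diesel = 569 * 0.054 = 30.726 m^3/s
Total ventilation:
Q_total = 2.108 + 30.726
= 32.834 m^3/s


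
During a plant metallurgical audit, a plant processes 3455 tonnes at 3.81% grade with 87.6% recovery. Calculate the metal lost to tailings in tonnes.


16.3228 tonnes

Total metal in feed:
= 3455 * 3.81 / 100 = 131.6355 tonnes
Metal recovered:
= 131.6355 * 87.6 / 100 = 115.312698 tonnes
Metal lost to tailings:
= 131.6355 - 115.312698
= 16.3228 tonnes


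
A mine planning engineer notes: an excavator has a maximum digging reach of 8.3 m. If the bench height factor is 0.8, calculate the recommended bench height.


6.64 m

Bench height = reach * factor
= 8.3 * 0.8
= 6.64 m


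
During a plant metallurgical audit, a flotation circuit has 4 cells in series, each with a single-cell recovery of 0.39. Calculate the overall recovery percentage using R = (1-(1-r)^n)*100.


86.1542%

Complement of single-cell recovery:
1 - r = 1 - 0.39 = 0.61
Raise to power n:
(1 - r)^4 = 0.61^4 = 0.13845841
Overall recovery:
R = (1 - 0.13845841) * 100
= 86.1542%


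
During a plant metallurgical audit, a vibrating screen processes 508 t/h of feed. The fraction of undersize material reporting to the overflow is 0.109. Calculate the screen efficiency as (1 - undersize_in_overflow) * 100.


Screen efficiency = (1 - fraction of undersize in overflow) * 100
= (1 - 0.109) * 100
= 0.891 * 100
= 89.1%

89.1%


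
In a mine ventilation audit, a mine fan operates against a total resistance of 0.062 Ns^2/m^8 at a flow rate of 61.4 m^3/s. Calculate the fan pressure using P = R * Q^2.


233.7375 Pa

Compute Q^2:
Q^2 = 61.4^2 = 3769.96
Compute pressure:
P = R * Q^2 = 0.062 * 3769.96
= 233.7375 Pa


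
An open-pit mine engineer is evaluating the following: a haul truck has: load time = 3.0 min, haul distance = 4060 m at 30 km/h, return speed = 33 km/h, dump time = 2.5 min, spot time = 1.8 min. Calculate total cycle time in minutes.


Convert haul speed to m/min: 30 * 1000/60 = 500 m/min
Haul time = 4060 / 500 = 8.12 min
Convert return speed to m/min: 33 * 1000/60 = 550 m/min
Return time = 4060 / 550 = 7.381818182 min
Total cycle time:
= 3.0 + 8.12 + 2.5 + 7.381818182 + 1.8
= 22.8018 min

22.8018 min


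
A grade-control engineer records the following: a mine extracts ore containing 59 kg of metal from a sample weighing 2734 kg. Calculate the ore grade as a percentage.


2.158%

Ore grade = (metal mass / ore mass) * 100
= (59 / 2734) * 100
= 0.02158010241 * 100
= 2.158%


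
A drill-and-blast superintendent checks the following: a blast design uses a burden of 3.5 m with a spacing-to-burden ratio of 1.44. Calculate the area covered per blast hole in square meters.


17.64 m^2

First, find the spacing:
Spacing = burden * ratio = 3.5 * 1.44
= 5.04 m
Then, calculate the area:
Area = burden * spacing = 3.5 * 5.04
= 17.64 m^2


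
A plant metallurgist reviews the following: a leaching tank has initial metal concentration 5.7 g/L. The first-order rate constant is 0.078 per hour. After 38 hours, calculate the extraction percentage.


94.8388%

Compute the exponent:
-k * t = -0.078 * 38 = -2.964
Remaining concentration:
C = 5.7 * exp(-2.964)
= 5.7 * 0.0516120555
= 0.2941887164 g/L
Extracted = 5.7 - 0.2941887164 = 5.405811284 g/L
Extraction % = 5.405811284 / 5.7 * 100
= 94.8388%


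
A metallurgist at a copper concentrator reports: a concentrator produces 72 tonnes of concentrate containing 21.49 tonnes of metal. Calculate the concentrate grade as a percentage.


29.8472%

Grade = (metal in concentrate / concentrate mass) * 100
= (21.49 / 72) * 100
= 0.2984722222 * 100
= 29.8472%


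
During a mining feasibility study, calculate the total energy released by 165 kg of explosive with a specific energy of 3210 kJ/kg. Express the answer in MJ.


529.65 MJ

Energy = mass * specific_energy / 1000
= 165 * 3210 / 1000
= 529650 / 1000
= 529.65 MJ


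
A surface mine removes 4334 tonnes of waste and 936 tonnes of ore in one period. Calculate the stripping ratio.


Stripping ratio = waste tonnage / ore tonnage
= 4334 / 936
= 4.6303

4.6303


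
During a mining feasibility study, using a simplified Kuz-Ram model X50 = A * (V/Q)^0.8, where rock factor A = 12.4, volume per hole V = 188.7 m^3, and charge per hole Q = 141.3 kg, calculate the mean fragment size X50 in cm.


15.6288 cm

Compute V/Q:
V/Q = 188.7 / 141.3 = 1.335456476
Raise to the power 0.8:
(V/Q)^0.8 = 1.335456476^0.8 = 1.260386639
Multiply by A:
X50 = 12.4 * 1.260386639
= 15.6288 cm


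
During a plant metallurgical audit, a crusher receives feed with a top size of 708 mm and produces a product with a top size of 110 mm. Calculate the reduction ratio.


6.4364

Reduction ratio = feed size / product size
= 708 / 110
= 6.4364


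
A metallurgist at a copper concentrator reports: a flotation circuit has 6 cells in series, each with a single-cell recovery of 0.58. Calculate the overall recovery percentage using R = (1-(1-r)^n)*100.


Complement of single-cell recovery:
1 - r = 1 - 0.58 = 0.42
Raise to power n:
(1 - r)^6 = 0.42^6 = 0.005489031744
Overall recovery:
R = (1 - 0.005489031744) * 100
= 99.4511%

99.4511%


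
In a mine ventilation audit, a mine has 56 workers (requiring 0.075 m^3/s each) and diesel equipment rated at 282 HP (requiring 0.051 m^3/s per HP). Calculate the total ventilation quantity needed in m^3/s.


18.582 m^3/s

Airflow for workers:
Q_people = 56 * 0.075 = 4.2 m^3/s
Airflow for diesel equipment:
Q_diesel = 282 * 0.051 = 14.382 m^3/s
Total ventilation:
Q_total = 4.2 + 14.382
= 18.582 m^3/s


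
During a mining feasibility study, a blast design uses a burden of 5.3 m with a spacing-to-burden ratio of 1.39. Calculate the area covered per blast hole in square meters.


39.0451 m^2

First, find the spacing:
Spacing = burden * ratio = 5.3 * 1.39
= 7.367 m
Then, calculate the area:
Area = burden * spacing = 5.3 * 7.367
= 39.0451 m^2


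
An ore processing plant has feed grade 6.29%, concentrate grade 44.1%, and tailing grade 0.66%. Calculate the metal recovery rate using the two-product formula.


90.8671%

Using the two-product formula:
R = 100 * c * (f - t) / (f * (c - t))
Numerator = 100 * 44.1 * (6.29 - 0.66)
= 100 * 44.1 * 5.63
= 24828.3
Denominator = 6.29 * (44.1 - 0.66)
= 6.29 * 43.44
= 273.2376
R = 24828.3 / 273.2376
= 90.8671%


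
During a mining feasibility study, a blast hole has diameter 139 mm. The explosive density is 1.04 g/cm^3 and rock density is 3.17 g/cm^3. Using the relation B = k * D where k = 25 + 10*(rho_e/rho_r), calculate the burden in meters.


3.931 m

First, compute k:
rho_e / rho_r = 1.04 / 3.17 = 0.3280757098
k = 25 + 10 * 0.3280757098 = 28.2807571
Then, compute burden:
B = k * D / 1000 = 28.2807571 * 139 / 1000
= 3931.025237 / 1000
= 3.931 m


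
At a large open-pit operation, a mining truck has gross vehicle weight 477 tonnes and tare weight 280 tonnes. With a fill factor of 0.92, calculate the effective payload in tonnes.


181.24 tonnes

Maximum payload = gross - tare
= 477 - 280 = 197 tonnes
Effective payload = max payload * fill factor
= 197 * 0.92
= 181.24 tonnes


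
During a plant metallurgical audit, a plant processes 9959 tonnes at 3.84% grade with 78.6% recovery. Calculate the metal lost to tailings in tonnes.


81.8391 tonnes

Total metal in feed:
= 9959 * 3.84 / 100 = 382.4256 tonnes
Metal recovered:
= 382.4256 * 78.6 / 100 = 300.5865216 tonnes
Metal lost to tailings:
= 382.4256 - 300.5865216
= 81.8391 tonnes


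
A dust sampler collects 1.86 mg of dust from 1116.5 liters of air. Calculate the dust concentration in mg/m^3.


1.6659 mg/m^3

Convert liters to m^3: 1 m^3 = 1000 L
Concentration = mass / volume * 1000
= 1.86 / 1116.5 * 1000
= 0.001665920287 * 1000
= 1.6659 mg/m^3


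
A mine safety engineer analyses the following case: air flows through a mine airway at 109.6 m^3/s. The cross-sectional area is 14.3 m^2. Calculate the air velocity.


7.6643 m/s

Velocity = flow rate / cross-sectional area
= 109.6 / 14.3
= 7.6643 m/s


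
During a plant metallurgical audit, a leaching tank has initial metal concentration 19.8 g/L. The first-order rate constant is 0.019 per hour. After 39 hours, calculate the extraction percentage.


52.3363%

Compute the exponent:
-k * t = -0.019 * 39 = -0.741
Remaining concentration:
C = 19.8 * exp(-0.741)
= 19.8 * 0.4766370401
= 9.437413394 g/L
Extracted = 19.8 - 9.437413394 = 10.36258661 g/L
Extraction % = 10.36258661 / 19.8 * 100
= 52.3363%


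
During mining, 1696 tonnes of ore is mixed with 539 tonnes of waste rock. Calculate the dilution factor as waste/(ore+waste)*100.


24.1163%

Total material = ore + waste
= 1696 + 539 = 2235 tonnes
Dilution = waste / total * 100
= 539 / 2235 * 100
= 0.241163311 * 100
= 24.1163%


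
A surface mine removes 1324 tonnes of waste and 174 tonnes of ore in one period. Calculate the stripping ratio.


Stripping ratio = waste tonnage / ore tonnage
= 1324 / 174
= 7.6092

7.6092


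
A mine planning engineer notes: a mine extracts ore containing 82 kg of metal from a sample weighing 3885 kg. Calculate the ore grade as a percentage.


2.1107%

Ore grade = (metal mass / ore mass) * 100
= (82 / 3885) * 100
= 0.02110682111 * 100
= 2.1107%


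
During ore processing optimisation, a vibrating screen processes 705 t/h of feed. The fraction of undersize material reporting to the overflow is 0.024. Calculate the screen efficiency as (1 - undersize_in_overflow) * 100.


97.6%

Screen efficiency = (1 - fraction of undersize in overflow) * 100
= (1 - 0.024) * 100
= 0.976 * 100
= 97.6%


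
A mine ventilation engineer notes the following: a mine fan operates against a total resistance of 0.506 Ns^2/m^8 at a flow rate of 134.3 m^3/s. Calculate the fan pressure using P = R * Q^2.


9126.4639 Pa

Compute Q^2:
Q^2 = 134.3^2 = 18036.49
Compute pressure:
P = R * Q^2 = 0.506 * 18036.49
= 9126.4639 Pa


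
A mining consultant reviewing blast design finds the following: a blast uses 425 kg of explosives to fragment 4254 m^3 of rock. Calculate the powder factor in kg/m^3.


0.0999 kg/m^3

Powder factor = explosive mass / rock volume
= 425 / 4254
= 0.0999 kg/m^3


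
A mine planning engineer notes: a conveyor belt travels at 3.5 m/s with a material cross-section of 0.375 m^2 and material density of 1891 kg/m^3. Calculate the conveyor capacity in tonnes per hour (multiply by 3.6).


Volumetric flow = speed * area
= 3.5 * 0.375 = 1.3125 m^3/s
Mass flow = volumetric * density
= 1.3125 * 1891 = 2481.9375 kg/s
Convert to t/h: multiply by 3.6
Capacity = 2481.9375 * 3.6
= 8934.975 t/h

8934.975 t/h


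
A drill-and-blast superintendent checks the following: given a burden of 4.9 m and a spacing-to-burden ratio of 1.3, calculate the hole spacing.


6.37 m

Spacing = burden * ratio
= 4.9 * 1.3
= 6.37 m


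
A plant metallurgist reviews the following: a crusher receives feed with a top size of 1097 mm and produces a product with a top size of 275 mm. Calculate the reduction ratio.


3.9891

Reduction ratio = feed size / product size
= 1097 / 275
= 3.9891


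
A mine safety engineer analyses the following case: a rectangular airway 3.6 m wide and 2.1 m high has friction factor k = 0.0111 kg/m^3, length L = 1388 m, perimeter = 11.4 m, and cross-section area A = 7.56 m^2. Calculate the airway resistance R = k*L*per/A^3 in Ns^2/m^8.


Compute the numerator:
k * L * per = 0.0111 * 1388 * 11.4
= 175.63752
Compute the denominator:
A^3 = 7.56^3 = 432.081216
Resistance:
R = 175.63752 / 432.081216
= 0.4065 Ns^2/m^8

0.4065 Ns^2/m^8


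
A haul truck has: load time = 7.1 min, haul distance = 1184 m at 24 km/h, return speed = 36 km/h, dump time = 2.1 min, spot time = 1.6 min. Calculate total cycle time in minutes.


15.7333 min

Convert haul speed to m/min: 24 * 1000/60 = 400 m/min
Haul time = 1184 / 400 = 2.96 min
Convert return speed to m/min: 36 * 1000/60 = 600 m/min
Return time = 1184 / 600 = 1.973333333 min
Total cycle time:
= 7.1 + 2.96 + 2.1 + 1.973333333 + 1.6
= 15.7333 min


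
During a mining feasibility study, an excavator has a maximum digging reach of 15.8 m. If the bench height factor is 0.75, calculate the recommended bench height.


Bench height = reach * factor
= 15.8 * 0.75
= 11.85 m

11.85 m


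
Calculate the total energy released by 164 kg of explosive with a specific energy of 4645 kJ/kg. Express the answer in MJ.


761.78 MJ

Energy = mass * specific_energy / 1000
= 164 * 4645 / 1000
= 761780 / 1000
= 761.78 MJ


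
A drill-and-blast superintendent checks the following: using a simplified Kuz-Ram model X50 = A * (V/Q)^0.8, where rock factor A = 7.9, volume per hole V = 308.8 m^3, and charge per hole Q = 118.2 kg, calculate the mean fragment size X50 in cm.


17.0324 cm

Compute V/Q:
V/Q = 308.8 / 118.2 = 2.612521151
Raise to the power 0.8:
(V/Q)^0.8 = 2.612521151^0.8 = 2.15599551
Multiply by A:
X50 = 7.9 * 2.15599551
= 17.0324 cm


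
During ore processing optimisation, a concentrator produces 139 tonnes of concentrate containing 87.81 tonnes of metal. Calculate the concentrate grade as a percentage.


Grade = (metal in concentrate / concentrate mass) * 100
= (87.81 / 139) * 100
= 0.6317266187 * 100
= 63.1727%

63.1727%


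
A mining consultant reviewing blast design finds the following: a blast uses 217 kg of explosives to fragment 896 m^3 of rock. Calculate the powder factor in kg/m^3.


0.2422 kg/m^3

Powder factor = explosive mass / rock volume
= 217 / 896
= 0.2422 kg/m^3


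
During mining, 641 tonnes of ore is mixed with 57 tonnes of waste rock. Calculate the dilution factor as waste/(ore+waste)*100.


Total material = ore + waste
= 641 + 57 = 698 tonnes
Dilution = waste / total * 100
= 57 / 698 * 100
= 0.08166189112 * 100
= 8.1662%

8.1662%


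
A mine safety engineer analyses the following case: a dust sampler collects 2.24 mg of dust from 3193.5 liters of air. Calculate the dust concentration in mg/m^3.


Convert liters to m^3: 1 m^3 = 1000 L
Concentration = mass / volume * 1000
= 2.24 / 3193.5 * 1000
= 0.0007014247691 * 1000
= 0.7014 mg/m^3

0.7014 mg/m^3


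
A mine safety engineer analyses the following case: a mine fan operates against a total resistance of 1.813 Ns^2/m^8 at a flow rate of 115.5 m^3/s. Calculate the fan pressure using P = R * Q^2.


Compute Q^2:
Q^2 = 115.5^2 = 13340.25
Compute pressure:
P = R * Q^2 = 1.813 * 13340.25
= 24185.8733 Pa

24185.8733 Pa


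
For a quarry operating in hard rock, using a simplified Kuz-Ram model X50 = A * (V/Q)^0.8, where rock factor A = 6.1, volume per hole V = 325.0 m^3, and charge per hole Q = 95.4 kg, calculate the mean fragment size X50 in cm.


16.2629 cm

Compute V/Q:
V/Q = 325.0 / 95.4 = 3.406708595
Raise to the power 0.8:
(V/Q)^0.8 = 3.406708595^0.8 = 2.666048152
Multiply by A:
X50 = 6.1 * 2.666048152
= 16.2629 cm


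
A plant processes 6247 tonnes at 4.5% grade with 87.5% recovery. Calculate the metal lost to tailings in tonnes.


35.1394 tonnes

Total metal in feed:
= 6247 * 4.5 / 100 = 281.115 tonnes
Metal recovered:
= 281.115 * 87.5 / 100 = 245.975625 tonnes
Metal lost to tailings:
= 281.115 - 245.975625
= 35.1394 tonnes


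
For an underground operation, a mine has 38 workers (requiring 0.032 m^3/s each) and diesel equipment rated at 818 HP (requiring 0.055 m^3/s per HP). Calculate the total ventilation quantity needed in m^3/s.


46.206 m^3/s

Airflow for workers:
Q_people = 38 * 0.032 = 1.216 m^3/s
Airflow for diesel equipment:
Q_diesel = 818 * 0.055 = 44.99 m^3/s
Total ventilation:
Q_total = 1.216 + 44.99
= 46.206 m^3/s


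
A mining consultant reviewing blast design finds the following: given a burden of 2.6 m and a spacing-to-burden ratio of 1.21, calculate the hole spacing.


Spacing = burden * ratio
= 2.6 * 1.21
= 3.146 m

3.146 m


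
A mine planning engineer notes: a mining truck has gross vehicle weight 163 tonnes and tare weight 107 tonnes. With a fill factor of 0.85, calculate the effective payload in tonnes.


Maximum payload = gross - tare
= 163 - 107 = 56 tonnes
Effective payload = max payload * fill factor
= 56 * 0.85
= 47.6 tonnes

47.6 tonnes


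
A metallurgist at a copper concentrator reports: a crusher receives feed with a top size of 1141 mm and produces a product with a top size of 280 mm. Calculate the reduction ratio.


4.075

Reduction ratio = feed size / product size
= 1141 / 280
= 4.075


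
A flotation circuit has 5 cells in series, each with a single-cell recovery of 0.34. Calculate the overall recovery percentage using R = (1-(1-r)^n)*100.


87.4767%

Complement of single-cell recovery:
1 - r = 1 - 0.34 = 0.66
Raise to power n:
(1 - r)^5 = 0.66^5 = 0.1252332576
Overall recovery:
R = (1 - 0.1252332576) * 100
= 87.4767%


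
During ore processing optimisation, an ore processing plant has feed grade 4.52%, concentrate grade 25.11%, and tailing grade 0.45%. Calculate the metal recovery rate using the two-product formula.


Using the two-product formula:
R = 100 * c * (f - t) / (f * (c - t))
Numerator = 100 * 25.11 * (4.52 - 0.45)
= 100 * 25.11 * 4.07
= 10219.77
Denominator = 4.52 * (25.11 - 0.45)
= 4.52 * 24.66
= 111.4632
R = 10219.77 / 111.4632
= 91.6874%

91.6874%


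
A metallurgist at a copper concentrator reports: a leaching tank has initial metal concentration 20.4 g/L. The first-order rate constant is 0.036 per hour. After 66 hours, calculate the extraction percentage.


90.7078%

Compute the exponent:
-k * t = -0.036 * 66 = -2.376
Remaining concentration:
C = 20.4 * exp(-2.376)
= 20.4 * 0.09292152121
= 1.895599033 g/L
Extracted = 20.4 - 1.895599033 = 18.50440097 g/L
Extraction % = 18.50440097 / 20.4 * 100
= 90.7078%


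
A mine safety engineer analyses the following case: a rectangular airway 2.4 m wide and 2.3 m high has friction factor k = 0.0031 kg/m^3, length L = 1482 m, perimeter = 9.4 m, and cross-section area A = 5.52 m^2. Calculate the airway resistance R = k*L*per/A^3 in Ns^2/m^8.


Compute the numerator:
k * L * per = 0.0031 * 1482 * 9.4
= 43.18548
Compute the denominator:
A^3 = 5.52^3 = 168.196608
Resistance:
R = 43.18548 / 168.196608
= 0.2568 Ns^2/m^8

0.2568 Ns^2/m^8


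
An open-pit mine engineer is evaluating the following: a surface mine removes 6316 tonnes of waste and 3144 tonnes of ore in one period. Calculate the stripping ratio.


2.0089

Stripping ratio = waste tonnage / ore tonnage
= 6316 / 3144
= 2.0089


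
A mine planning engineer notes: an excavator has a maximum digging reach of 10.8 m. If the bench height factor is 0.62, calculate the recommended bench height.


6.696 m

Bench height = reach * factor
= 10.8 * 0.62
= 6.696 m


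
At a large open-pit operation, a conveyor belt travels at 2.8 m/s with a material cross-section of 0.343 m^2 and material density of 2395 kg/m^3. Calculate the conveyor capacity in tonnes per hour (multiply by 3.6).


Volumetric flow = speed * area
= 2.8 * 0.343 = 0.9604 m^3/s
Mass flow = volumetric * density
= 0.9604 * 2395 = 2300.158 kg/s
Convert to t/h: multiply by 3.6
Capacity = 2300.158 * 3.6
= 8280.5688 t/h

8280.5688 t/h
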